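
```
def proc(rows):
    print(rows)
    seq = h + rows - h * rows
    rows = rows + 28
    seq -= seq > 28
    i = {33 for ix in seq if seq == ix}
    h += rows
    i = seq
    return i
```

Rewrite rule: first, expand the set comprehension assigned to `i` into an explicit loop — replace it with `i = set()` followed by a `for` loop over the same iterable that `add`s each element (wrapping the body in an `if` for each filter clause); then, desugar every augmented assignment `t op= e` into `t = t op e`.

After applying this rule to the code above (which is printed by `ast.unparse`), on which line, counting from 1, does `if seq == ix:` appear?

8

Transformed code:
def proc(rows):
    print(rows)
    seq = h + rows - h * rows
    rows = rows + 28
    seq = seq - (seq > 28)
    i = set()
    for ix in seq:
        if seq == ix:
            i.add(33)
    h = h + rows
    i = seq
    return i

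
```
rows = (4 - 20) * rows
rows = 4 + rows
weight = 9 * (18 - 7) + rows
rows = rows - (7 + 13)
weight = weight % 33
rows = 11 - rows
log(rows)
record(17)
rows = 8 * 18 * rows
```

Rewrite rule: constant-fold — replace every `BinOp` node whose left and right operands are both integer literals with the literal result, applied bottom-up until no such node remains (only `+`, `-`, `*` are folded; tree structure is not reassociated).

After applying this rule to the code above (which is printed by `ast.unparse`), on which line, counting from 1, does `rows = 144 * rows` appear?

9

Transformed code:
rows = -16 * rows
rows = 4 + rows
weight = 99 + rows
rows = rows - 20
weight = weight % 33
rows = 11 - rows
log(rows)
record(17)
rows = 144 * rows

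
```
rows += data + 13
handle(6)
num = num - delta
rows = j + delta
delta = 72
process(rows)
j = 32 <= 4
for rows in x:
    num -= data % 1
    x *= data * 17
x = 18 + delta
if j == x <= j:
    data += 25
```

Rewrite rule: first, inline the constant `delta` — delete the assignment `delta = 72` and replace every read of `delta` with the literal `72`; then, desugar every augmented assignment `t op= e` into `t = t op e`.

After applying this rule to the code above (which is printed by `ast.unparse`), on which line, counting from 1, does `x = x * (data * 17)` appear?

9

Transformed code:
rows = rows + (data + 13)
handle(6)
num = num - 72
rows = j + 72
process(rows)
j = 32 <= 4
for rows in x:
    num = num - data % 1
    x = x * (data * 17)
x = 18 + 72
if j == x <= j:
    data = data + 25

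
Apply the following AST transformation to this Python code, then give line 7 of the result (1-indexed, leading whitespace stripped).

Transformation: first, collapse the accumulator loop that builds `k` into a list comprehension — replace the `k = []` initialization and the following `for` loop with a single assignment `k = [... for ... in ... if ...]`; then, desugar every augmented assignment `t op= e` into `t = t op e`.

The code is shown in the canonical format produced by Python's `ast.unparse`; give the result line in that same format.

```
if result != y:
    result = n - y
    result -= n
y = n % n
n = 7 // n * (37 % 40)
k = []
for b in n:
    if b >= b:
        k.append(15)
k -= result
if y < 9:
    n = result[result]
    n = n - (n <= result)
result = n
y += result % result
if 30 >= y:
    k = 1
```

Transformed code:
if result != y:
    result = n - y
    result = result - n
y = n % n
n = 7 // n * (37 % 40)
k = [15 for b in n if b >= b]
k = k - result
if y < 9:
    n = result[result]
    n = n - (n <= result)
result = n
y = y + result % result
if 30 >= y:
    k = 1

k = k - result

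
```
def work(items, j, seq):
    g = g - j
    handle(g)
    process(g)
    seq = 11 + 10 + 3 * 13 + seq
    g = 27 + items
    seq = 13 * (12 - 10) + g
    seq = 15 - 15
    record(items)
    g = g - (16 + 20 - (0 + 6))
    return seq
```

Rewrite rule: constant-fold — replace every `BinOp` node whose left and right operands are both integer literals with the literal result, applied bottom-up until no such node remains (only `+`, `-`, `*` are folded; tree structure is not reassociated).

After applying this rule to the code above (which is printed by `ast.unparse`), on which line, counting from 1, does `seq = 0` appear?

8

Transformed code:
def work(items, j, seq):
    g = g - j
    handle(g)
    process(g)
    seq = 60 + seq
    g = 27 + items
    seq = 26 + g
    seq = 0
    record(items)
    g = g - 30
    return seq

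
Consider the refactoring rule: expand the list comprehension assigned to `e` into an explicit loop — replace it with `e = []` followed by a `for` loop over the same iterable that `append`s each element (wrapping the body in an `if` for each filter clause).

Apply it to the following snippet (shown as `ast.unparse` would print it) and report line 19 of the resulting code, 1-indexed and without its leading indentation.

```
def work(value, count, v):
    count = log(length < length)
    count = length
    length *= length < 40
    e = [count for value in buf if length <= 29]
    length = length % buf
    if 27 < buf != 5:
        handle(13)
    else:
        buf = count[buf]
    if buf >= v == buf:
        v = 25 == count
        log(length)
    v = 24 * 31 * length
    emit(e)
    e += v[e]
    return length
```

e += v[e]

Transformed code:
def work(value, count, v):
    count = log(length < length)
    count = length
    length *= length < 40
    e = []
    for value in buf:
        if length <= 29:
            e.append(count)
    length = length % buf
    if 27 < buf != 5:
        handle(13)
    else:
        buf = count[buf]
    if buf >= v == buf:
        v = 25 == count
        log(length)
    v = 24 * 31 * length
    emit(e)
    e += v[e]
    return length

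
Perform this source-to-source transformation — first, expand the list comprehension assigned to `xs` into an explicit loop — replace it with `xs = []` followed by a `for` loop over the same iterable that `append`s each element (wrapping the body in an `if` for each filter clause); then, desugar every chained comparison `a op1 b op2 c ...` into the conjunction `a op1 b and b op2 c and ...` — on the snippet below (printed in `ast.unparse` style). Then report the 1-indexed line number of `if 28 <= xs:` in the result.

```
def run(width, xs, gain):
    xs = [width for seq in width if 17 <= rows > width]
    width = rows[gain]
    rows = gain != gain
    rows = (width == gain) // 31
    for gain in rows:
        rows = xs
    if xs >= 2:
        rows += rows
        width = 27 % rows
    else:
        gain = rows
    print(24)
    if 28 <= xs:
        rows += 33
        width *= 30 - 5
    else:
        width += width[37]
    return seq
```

Transformed code:
def run(width, xs, gain):
    xs = []
    for seq in width:
        if 17 <= rows and rows > width:
            xs.append(width)
    width = rows[gain]
    rows = gain != gain
    rows = (width == gain) // 31
    for gain in rows:
        rows = xs
    if xs >= 2:
        rows += rows
        width = 27 % rows
    else:
        gain = rows
    print(24)
    if 28 <= xs:
        rows += 33
        width *= 30 - 5
    else:
        width += width[37]
    return seq

17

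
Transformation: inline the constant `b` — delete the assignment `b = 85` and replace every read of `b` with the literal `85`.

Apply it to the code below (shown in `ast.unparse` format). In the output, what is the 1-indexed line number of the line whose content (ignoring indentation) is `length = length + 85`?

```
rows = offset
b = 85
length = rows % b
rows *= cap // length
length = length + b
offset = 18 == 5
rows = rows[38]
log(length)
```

4

Transformed code:
rows = offset
length = rows % 85
rows *= cap // length
length = length + 85
offset = 18 == 5
rows = rows[38]
log(length)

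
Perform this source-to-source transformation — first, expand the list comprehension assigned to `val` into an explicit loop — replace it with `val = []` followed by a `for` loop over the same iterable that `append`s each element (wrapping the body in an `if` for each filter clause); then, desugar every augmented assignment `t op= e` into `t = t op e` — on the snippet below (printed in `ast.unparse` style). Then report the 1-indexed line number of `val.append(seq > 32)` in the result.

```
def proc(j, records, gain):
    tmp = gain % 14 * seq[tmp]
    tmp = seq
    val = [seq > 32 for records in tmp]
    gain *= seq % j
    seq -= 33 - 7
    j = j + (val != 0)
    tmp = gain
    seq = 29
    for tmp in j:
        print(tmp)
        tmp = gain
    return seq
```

Transformed code:
def proc(j, records, gain):
    tmp = gain % 14 * seq[tmp]
    tmp = seq
    val = []
    for records in tmp:
        val.append(seq > 32)
    gain = gain * (seq % j)
    seq = seq - (33 - 7)
    j = j + (val != 0)
    tmp = gain
    seq = 29
    for tmp in j:
        print(tmp)
        tmp = gain
    return seq

6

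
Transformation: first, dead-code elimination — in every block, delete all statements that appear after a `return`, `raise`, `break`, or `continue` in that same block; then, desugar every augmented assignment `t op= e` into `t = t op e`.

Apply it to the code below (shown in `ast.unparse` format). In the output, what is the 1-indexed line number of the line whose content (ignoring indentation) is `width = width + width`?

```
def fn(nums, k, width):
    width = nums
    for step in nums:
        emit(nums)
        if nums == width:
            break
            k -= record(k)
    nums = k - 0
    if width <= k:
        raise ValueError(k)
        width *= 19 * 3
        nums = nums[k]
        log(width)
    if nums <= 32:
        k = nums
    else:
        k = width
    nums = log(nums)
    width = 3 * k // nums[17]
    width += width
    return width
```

16

Transformed code:
def fn(nums, k, width):
    width = nums
    for step in nums:
        emit(nums)
        if nums == width:
            break
    nums = k - 0
    if width <= k:
        raise ValueError(k)
    if nums <= 32:
        k = nums
    else:
        k = width
    nums = log(nums)
    width = 3 * k // nums[17]
    width = width + width
    return width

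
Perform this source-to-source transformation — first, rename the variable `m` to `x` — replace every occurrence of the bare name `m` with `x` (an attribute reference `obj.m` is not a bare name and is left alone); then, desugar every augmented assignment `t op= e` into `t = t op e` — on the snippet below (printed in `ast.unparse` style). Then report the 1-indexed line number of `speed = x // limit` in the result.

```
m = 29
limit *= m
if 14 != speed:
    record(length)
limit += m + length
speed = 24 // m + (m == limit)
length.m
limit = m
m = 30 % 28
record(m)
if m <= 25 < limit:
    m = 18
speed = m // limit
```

Transformed code:
x = 29
limit = limit * x
if 14 != speed:
    record(length)
limit = limit + (x + length)
speed = 24 // x + (x == limit)
length.m
limit = x
x = 30 % 28
record(x)
if x <= 25 < limit:
    x = 18
speed = x // limit

13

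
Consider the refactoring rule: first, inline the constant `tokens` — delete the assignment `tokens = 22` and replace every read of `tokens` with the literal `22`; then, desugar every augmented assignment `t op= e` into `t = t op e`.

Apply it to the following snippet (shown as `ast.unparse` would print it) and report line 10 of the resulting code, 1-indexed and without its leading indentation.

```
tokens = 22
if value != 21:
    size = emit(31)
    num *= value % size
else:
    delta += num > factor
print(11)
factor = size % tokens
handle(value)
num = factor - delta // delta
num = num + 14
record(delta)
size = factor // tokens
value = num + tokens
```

Transformed code:
if value != 21:
    size = emit(31)
    num = num * (value % size)
else:
    delta = delta + (num > factor)
print(11)
factor = size % 22
handle(value)
num = factor - delta // delta
num = num + 14
record(delta)
size = factor // 22
value = num + 22

num = num + 14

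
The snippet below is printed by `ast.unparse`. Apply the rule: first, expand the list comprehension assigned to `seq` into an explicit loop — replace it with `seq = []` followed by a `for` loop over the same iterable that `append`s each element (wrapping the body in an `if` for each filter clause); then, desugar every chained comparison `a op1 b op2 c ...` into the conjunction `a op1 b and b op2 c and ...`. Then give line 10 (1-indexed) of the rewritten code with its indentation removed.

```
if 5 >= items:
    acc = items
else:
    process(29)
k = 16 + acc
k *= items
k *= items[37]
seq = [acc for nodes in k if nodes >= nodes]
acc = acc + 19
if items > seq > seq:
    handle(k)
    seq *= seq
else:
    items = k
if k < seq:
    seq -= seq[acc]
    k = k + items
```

if nodes >= nodes:

Transformed code:
if 5 >= items:
    acc = items
else:
    process(29)
k = 16 + acc
k *= items
k *= items[37]
seq = []
for nodes in k:
    if nodes >= nodes:
        seq.append(acc)
acc = acc + 19
if items > seq and seq > seq:
    handle(k)
    seq *= seq
else:
    items = k
if k < seq:
    seq -= seq[acc]
    k = k + items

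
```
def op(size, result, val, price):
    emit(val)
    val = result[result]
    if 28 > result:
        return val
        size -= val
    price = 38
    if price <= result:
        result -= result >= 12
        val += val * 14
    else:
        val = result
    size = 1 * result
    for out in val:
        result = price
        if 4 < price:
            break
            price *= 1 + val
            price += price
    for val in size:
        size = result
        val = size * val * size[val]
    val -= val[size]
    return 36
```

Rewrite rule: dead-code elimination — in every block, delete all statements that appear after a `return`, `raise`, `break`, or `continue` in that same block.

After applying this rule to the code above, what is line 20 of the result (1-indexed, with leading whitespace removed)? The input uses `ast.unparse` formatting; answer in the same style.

val -= val[size]

Transformed code:
def op(size, result, val, price):
    emit(val)
    val = result[result]
    if 28 > result:
        return val
    price = 38
    if price <= result:
        result -= result >= 12
        val += val * 14
    else:
        val = result
    size = 1 * result
    for out in val:
        result = price
        if 4 < price:
            break
    for val in size:
        size = result
        val = size * val * size[val]
    val -= val[size]
    return 36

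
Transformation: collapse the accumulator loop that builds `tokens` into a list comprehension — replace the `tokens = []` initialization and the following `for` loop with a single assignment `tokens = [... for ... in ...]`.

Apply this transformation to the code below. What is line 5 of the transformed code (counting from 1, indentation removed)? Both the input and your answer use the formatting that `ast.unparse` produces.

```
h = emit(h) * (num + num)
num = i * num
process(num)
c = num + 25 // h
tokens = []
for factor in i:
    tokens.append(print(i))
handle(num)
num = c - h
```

tokens = [print(i) for factor in i]

Transformed code:
h = emit(h) * (num + num)
num = i * num
process(num)
c = num + 25 // h
tokens = [print(i) for factor in i]
handle(num)
num = c - h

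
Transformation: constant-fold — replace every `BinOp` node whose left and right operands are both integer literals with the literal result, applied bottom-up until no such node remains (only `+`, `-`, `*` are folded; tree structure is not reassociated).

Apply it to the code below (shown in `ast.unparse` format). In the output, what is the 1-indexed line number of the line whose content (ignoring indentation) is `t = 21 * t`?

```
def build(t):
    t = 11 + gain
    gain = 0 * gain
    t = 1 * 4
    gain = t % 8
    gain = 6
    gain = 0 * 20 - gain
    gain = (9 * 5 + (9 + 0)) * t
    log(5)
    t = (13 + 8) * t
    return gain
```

10

Transformed code:
def build(t):
    t = 11 + gain
    gain = 0 * gain
    t = 4
    gain = t % 8
    gain = 6
    gain = 0 - gain
    gain = 54 * t
    log(5)
    t = 21 * t
    return gain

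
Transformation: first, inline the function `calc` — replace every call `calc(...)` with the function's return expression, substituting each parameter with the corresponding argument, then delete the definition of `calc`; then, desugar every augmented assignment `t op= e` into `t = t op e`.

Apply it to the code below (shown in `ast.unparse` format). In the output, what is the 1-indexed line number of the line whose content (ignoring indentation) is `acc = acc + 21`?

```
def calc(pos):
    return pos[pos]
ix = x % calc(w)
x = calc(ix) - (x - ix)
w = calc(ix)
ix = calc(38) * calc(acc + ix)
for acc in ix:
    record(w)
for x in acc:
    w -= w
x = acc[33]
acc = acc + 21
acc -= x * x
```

10

Transformed code:
ix = x % w[w]
x = ix[ix] - (x - ix)
w = ix[ix]
ix = 38[38] * (acc + ix)[acc + ix]
for acc in ix:
    record(w)
for x in acc:
    w = w - w
x = acc[33]
acc = acc + 21
acc = acc - x * x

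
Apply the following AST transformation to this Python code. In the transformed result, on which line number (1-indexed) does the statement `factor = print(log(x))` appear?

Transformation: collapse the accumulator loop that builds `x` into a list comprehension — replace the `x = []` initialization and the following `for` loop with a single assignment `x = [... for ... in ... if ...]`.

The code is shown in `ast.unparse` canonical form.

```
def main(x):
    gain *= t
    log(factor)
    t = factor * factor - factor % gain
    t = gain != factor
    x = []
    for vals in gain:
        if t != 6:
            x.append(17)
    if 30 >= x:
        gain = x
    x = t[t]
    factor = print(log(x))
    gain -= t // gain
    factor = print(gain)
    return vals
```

Transformed code:
def main(x):
    gain *= t
    log(factor)
    t = factor * factor - factor % gain
    t = gain != factor
    x = [17 for vals in gain if t != 6]
    if 30 >= x:
        gain = x
    x = t[t]
    factor = print(log(x))
    gain -= t // gain
    factor = print(gain)
    return vals

10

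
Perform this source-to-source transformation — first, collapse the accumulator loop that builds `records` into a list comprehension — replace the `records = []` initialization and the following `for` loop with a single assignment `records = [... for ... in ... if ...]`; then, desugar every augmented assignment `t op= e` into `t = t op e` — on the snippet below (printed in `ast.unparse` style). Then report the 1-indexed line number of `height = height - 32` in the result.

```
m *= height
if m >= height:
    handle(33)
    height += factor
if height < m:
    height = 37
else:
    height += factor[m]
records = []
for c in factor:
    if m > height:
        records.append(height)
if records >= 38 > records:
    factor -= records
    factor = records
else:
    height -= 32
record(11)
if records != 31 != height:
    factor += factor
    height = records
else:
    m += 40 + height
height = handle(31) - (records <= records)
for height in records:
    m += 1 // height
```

Transformed code:
m = m * height
if m >= height:
    handle(33)
    height = height + factor
if height < m:
    height = 37
else:
    height = height + factor[m]
records = [height for c in factor if m > height]
if records >= 38 > records:
    factor = factor - records
    factor = records
else:
    height = height - 32
record(11)
if records != 31 != height:
    factor = factor + factor
    height = records
else:
    m = m + (40 + height)
height = handle(31) - (records <= records)
for height in records:
    m = m + 1 // height

14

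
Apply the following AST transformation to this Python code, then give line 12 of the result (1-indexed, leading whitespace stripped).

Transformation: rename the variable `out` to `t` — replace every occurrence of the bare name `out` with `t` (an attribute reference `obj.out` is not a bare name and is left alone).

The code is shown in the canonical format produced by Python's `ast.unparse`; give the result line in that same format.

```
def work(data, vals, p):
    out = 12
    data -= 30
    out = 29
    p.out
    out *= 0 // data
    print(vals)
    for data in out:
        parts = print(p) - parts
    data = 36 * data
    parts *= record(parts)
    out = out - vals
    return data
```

Transformed code:
def work(data, vals, p):
    t = 12
    data -= 30
    t = 29
    p.out
    t *= 0 // data
    print(vals)
    for data in t:
        parts = print(p) - parts
    data = 36 * data
    parts *= record(parts)
    t = t - vals
    return data

t = t - vals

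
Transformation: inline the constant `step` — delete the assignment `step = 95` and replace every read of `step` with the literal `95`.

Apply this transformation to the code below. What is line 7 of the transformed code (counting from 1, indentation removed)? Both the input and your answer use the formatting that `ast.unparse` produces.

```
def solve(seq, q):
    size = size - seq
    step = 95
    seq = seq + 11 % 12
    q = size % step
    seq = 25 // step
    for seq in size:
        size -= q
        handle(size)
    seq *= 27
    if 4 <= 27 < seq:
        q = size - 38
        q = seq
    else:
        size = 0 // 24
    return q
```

Transformed code:
def solve(seq, q):
    size = size - seq
    seq = seq + 11 % 12
    q = size % 95
    seq = 25 // 95
    for seq in size:
        size -= q
        handle(size)
    seq *= 27
    if 4 <= 27 < seq:
        q = size - 38
        q = seq
    else:
        size = 0 // 24
    return q

size -= q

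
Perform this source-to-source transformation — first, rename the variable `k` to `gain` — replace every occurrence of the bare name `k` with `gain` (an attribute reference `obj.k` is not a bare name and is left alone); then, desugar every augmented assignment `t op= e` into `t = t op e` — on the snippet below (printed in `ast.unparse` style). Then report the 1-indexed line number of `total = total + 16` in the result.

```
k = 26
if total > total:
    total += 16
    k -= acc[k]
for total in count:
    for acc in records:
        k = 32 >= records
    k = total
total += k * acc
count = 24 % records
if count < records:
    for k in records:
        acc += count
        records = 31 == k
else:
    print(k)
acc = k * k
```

3

Transformed code:
gain = 26
if total > total:
    total = total + 16
    gain = gain - acc[gain]
for total in count:
    for acc in records:
        gain = 32 >= records
    gain = total
total = total + gain * acc
count = 24 % records
if count < records:
    for gain in records:
        acc = acc + count
        records = 31 == gain
else:
    print(gain)
acc = gain * gain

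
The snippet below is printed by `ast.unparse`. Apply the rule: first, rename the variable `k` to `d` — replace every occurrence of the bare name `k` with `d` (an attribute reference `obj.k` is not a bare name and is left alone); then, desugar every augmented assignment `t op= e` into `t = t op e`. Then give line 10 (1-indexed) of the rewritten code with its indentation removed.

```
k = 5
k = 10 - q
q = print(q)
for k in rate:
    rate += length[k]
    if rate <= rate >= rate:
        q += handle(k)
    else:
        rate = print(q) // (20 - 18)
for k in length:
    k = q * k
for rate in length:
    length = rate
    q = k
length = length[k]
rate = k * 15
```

Transformed code:
d = 5
d = 10 - q
q = print(q)
for d in rate:
    rate = rate + length[d]
    if rate <= rate >= rate:
        q = q + handle(d)
    else:
        rate = print(q) // (20 - 18)
for d in length:
    d = q * d
for rate in length:
    length = rate
    q = d
length = length[d]
rate = d * 15

for d in length:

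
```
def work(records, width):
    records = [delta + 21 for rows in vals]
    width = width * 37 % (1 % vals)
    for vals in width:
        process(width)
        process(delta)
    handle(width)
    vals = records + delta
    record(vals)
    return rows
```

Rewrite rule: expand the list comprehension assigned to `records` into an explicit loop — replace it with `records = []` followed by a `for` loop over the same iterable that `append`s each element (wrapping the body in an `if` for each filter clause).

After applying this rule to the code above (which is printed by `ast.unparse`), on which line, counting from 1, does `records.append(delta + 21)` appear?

4

Transformed code:
def work(records, width):
    records = []
    for rows in vals:
        records.append(delta + 21)
    width = width * 37 % (1 % vals)
    for vals in width:
        process(width)
        process(delta)
    handle(width)
    vals = records + delta
    record(vals)
    return rows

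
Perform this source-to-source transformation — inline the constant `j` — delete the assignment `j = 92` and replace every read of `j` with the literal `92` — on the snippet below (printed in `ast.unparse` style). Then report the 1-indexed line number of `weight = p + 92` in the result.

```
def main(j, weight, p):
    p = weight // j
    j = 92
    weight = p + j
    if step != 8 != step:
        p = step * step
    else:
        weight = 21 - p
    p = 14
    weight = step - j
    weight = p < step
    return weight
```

Transformed code:
def main(j, weight, p):
    p = weight // 92
    weight = p + 92
    if step != 8 != step:
        p = step * step
    else:
        weight = 21 - p
    p = 14
    weight = step - 92
    weight = p < step
    return weight

3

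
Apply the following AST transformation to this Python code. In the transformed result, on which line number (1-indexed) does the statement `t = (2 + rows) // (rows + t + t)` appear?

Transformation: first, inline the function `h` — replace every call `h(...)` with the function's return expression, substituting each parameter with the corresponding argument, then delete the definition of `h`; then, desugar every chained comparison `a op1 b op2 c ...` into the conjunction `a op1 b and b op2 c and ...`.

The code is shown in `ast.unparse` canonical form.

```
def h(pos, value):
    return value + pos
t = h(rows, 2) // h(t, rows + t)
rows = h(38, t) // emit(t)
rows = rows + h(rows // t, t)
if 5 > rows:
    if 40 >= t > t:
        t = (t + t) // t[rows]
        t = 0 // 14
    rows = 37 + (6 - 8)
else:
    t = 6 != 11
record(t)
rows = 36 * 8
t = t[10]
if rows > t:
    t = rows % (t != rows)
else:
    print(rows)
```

Transformed code:
t = (2 + rows) // (rows + t + t)
rows = (t + 38) // emit(t)
rows = rows + (t + rows // t)
if 5 > rows:
    if 40 >= t and t > t:
        t = (t + t) // t[rows]
        t = 0 // 14
    rows = 37 + (6 - 8)
else:
    t = 6 != 11
record(t)
rows = 36 * 8
t = t[10]
if rows > t:
    t = rows % (t != rows)
else:
    print(rows)

1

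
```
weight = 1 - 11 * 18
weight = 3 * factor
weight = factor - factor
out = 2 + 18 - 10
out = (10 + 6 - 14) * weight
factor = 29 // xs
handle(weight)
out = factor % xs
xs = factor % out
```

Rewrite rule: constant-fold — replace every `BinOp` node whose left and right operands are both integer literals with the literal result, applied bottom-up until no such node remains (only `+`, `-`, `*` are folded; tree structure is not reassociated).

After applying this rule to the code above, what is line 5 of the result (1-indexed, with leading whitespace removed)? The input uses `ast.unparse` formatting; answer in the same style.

Transformed code:
weight = -197
weight = 3 * factor
weight = factor - factor
out = 10
out = 2 * weight
factor = 29 // xs
handle(weight)
out = factor % xs
xs = factor % out

out = 2 * weight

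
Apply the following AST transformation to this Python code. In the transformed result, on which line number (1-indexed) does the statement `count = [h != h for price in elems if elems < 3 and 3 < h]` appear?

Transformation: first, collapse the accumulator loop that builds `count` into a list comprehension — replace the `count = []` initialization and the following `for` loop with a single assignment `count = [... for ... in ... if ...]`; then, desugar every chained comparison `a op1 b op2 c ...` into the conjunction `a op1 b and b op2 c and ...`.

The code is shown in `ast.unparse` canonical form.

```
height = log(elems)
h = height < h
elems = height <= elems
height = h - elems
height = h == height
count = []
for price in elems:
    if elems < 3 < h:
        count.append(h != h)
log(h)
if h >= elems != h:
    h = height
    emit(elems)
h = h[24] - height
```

Transformed code:
height = log(elems)
h = height < h
elems = height <= elems
height = h - elems
height = h == height
count = [h != h for price in elems if elems < 3 and 3 < h]
log(h)
if h >= elems and elems != h:
    h = height
    emit(elems)
h = h[24] - height

6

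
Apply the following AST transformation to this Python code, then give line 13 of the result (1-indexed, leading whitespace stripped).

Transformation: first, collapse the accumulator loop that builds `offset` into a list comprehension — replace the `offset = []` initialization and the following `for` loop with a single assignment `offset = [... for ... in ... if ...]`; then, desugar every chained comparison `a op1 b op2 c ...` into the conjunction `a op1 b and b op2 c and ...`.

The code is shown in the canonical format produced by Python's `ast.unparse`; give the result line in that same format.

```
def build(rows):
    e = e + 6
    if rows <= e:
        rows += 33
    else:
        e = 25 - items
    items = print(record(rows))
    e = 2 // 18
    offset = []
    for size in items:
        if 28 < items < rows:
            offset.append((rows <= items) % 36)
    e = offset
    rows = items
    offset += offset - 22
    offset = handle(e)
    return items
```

Transformed code:
def build(rows):
    e = e + 6
    if rows <= e:
        rows += 33
    else:
        e = 25 - items
    items = print(record(rows))
    e = 2 // 18
    offset = [(rows <= items) % 36 for size in items if 28 < items and items < rows]
    e = offset
    rows = items
    offset += offset - 22
    offset = handle(e)
    return items

offset = handle(e)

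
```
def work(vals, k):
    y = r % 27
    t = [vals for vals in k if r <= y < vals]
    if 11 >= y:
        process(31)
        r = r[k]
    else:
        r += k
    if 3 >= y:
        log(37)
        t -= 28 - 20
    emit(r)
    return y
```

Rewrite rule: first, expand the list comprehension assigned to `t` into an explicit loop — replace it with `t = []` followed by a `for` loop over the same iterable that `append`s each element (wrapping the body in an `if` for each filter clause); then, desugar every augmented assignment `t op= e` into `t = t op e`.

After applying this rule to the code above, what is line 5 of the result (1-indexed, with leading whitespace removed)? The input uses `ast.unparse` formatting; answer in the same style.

if r <= y < vals:

Transformed code:
def work(vals, k):
    y = r % 27
    t = []
    for vals in k:
        if r <= y < vals:
            t.append(vals)
    if 11 >= y:
        process(31)
        r = r[k]
    else:
        r = r + k
    if 3 >= y:
        log(37)
        t = t - (28 - 20)
    emit(r)
    return y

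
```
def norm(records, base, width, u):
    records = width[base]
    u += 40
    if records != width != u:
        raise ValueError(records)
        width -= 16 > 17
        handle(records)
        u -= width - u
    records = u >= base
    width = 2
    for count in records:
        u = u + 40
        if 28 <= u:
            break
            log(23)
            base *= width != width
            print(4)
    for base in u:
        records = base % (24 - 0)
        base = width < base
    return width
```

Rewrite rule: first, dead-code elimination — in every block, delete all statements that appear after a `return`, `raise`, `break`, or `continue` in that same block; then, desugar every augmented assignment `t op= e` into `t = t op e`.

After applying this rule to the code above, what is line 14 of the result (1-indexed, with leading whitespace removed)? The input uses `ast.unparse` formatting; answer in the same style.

Transformed code:
def norm(records, base, width, u):
    records = width[base]
    u = u + 40
    if records != width != u:
        raise ValueError(records)
    records = u >= base
    width = 2
    for count in records:
        u = u + 40
        if 28 <= u:
            break
    for base in u:
        records = base % (24 - 0)
        base = width < base
    return width

base = width < base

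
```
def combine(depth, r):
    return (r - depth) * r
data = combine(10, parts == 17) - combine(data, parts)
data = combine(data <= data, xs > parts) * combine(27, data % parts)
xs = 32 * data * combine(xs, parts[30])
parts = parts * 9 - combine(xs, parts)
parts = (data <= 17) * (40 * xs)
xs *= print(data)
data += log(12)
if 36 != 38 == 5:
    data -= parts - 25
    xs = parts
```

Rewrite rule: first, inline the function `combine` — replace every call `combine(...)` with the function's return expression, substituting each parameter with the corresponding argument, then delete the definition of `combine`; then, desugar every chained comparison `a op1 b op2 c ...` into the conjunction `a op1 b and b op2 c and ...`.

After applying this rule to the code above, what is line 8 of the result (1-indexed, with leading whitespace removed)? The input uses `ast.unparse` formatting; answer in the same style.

if 36 != 38 and 38 == 5:

Transformed code:
data = ((parts == 17) - 10) * (parts == 17) - (parts - data) * parts
data = ((xs > parts) - (data <= data)) * (xs > parts) * ((data % parts - 27) * (data % parts))
xs = 32 * data * ((parts[30] - xs) * parts[30])
parts = parts * 9 - (parts - xs) * parts
parts = (data <= 17) * (40 * xs)
xs *= print(data)
data += log(12)
if 36 != 38 and 38 == 5:
    data -= parts - 25
    xs = parts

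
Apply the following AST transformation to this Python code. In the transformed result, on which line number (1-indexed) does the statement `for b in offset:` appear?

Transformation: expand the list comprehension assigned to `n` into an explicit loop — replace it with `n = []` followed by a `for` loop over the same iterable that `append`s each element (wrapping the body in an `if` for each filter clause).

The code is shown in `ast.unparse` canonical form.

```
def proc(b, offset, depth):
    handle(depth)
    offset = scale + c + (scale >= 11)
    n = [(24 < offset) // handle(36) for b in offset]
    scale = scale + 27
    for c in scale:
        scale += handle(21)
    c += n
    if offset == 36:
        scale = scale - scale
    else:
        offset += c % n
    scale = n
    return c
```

Transformed code:
def proc(b, offset, depth):
    handle(depth)
    offset = scale + c + (scale >= 11)
    n = []
    for b in offset:
        n.append((24 < offset) // handle(36))
    scale = scale + 27
    for c in scale:
        scale += handle(21)
    c += n
    if offset == 36:
        scale = scale - scale
    else:
        offset += c % n
    scale = n
    return c

5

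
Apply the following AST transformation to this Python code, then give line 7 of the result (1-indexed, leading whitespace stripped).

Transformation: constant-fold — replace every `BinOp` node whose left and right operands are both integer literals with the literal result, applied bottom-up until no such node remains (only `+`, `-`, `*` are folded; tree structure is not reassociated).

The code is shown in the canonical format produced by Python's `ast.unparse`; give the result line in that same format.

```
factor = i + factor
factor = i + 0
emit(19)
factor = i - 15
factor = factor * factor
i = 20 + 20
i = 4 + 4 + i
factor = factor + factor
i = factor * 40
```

Transformed code:
factor = i + factor
factor = i + 0
emit(19)
factor = i - 15
factor = factor * factor
i = 40
i = 8 + i
factor = factor + factor
i = factor * 40

i = 8 + i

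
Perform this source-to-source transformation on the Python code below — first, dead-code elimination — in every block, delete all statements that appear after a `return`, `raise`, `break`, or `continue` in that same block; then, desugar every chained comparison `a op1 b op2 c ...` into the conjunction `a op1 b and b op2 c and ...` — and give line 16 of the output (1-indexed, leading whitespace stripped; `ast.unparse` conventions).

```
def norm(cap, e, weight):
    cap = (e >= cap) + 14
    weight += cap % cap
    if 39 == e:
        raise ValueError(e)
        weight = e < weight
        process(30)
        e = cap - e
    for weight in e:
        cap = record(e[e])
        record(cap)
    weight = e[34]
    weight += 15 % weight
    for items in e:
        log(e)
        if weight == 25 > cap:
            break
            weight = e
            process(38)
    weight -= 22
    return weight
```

return weight

Transformed code:
def norm(cap, e, weight):
    cap = (e >= cap) + 14
    weight += cap % cap
    if 39 == e:
        raise ValueError(e)
    for weight in e:
        cap = record(e[e])
        record(cap)
    weight = e[34]
    weight += 15 % weight
    for items in e:
        log(e)
        if weight == 25 and 25 > cap:
            break
    weight -= 22
    return weight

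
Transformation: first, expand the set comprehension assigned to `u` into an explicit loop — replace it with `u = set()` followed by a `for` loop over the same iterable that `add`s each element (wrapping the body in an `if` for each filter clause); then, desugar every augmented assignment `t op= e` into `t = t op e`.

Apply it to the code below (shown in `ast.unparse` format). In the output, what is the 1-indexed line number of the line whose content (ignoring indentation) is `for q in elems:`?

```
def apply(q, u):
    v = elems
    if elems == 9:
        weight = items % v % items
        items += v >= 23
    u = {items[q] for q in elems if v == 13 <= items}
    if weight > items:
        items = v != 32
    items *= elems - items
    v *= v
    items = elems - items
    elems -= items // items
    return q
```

Transformed code:
def apply(q, u):
    v = elems
    if elems == 9:
        weight = items % v % items
        items = items + (v >= 23)
    u = set()
    for q in elems:
        if v == 13 <= items:
            u.add(items[q])
    if weight > items:
        items = v != 32
    items = items * (elems - items)
    v = v * v
    items = elems - items
    elems = elems - items // items
    return q

7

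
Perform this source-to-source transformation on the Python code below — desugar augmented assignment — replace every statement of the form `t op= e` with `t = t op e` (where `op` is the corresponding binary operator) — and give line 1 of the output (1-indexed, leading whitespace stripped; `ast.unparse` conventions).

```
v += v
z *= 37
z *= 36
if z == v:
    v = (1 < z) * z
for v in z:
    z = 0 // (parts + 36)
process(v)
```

Transformed code:
v = v + v
z = z * 37
z = z * 36
if z == v:
    v = (1 < z) * z
for v in z:
    z = 0 // (parts + 36)
process(v)

v = v + v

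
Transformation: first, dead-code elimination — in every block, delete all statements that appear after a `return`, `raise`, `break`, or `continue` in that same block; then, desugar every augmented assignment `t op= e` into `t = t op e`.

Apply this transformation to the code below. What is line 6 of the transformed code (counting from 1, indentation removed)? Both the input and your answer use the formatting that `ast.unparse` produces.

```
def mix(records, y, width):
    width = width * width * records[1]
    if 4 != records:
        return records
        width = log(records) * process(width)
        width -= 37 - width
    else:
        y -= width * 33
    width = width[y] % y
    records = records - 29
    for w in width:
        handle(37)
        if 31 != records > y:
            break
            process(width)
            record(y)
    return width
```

Transformed code:
def mix(records, y, width):
    width = width * width * records[1]
    if 4 != records:
        return records
    else:
        y = y - width * 33
    width = width[y] % y
    records = records - 29
    for w in width:
        handle(37)
        if 31 != records > y:
            break
    return width

y = y - width * 33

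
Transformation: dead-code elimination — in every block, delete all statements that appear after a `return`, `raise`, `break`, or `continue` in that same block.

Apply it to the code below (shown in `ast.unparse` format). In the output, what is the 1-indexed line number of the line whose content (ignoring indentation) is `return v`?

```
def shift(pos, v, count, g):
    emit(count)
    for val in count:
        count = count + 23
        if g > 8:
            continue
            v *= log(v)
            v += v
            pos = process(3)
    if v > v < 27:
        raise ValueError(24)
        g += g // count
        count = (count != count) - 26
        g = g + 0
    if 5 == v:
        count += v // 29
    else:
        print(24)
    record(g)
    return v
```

14

Transformed code:
def shift(pos, v, count, g):
    emit(count)
    for val in count:
        count = count + 23
        if g > 8:
            continue
    if v > v < 27:
        raise ValueError(24)
    if 5 == v:
        count += v // 29
    else:
        print(24)
    record(g)
    return v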